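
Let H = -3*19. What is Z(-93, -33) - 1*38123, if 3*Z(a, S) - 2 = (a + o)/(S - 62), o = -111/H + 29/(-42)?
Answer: -8670089059/227430 ≈ -38122.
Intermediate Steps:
H = -57
o = 1003/798 (o = -111/(-57) + 29/(-42) = -111*(-1/57) + 29*(-1/42) = 37/19 - 29/42 = 1003/798 ≈ 1.2569)
Z(a, S) = ⅔ + (1003/798 + a)/(3*(-62 + S)) (Z(a, S) = ⅔ + ((a + 1003/798)/(S - 62))/3 = ⅔ + ((1003/798 + a)/(-62 + S))/3 = ⅔ + (1003/798 + a)/(3*(-62 + S)))
Z(-93, -33) - 1*38123 = (-97949 + 798*(-93) + 1596*(-33))/(2394*(-62 - 33)) - 1*38123 = (1/2394)*(-97949 - 74214 - 52668)/(-95) - 38123 = (1/2394)*(-1/95)*(-224831) - 38123 = 224831/227430 - 38123 = -8670089059/227430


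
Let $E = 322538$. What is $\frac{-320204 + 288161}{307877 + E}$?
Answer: $- \frac{32043}{630415} \approx -0.050828$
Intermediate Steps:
$\frac{-320204 + 288161}{307877 + E} = \frac{-320204 + 288161}{307877 + 322538} = - \frac{32043}{630415}$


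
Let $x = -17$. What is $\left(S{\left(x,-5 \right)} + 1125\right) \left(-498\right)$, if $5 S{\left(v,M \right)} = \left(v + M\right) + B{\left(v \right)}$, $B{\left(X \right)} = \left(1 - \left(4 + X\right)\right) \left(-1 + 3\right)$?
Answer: $- \frac{2804238}{5} \approx -5.6085 \cdot 10^{5}$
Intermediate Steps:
$B{\left(X \right)} = -6 - 2 X$ ($B{\left(X \right)} = \left(-3 - X\right) 2 = -6 - 2 X$)
$S{\left(v,M \right)} = - \frac{6}{5} - \frac{v}{5} + \frac{M}{5}$ ($S{\left(v,M \right)} = \frac{\left(v + M\right) - \left(6 + 2 v\right)}{5} = \frac{\left(M + v\right) - \left(6 + 2 v\right)}{5} = \frac{-6 + M - v}{5} = - \frac{6}{5} - \frac{v}{5} + \frac{M}{5}$)
$\left(S{\left(x,-5 \right)} + 1125\right) \left(-498\right) = \left(\left(- \frac{6}{5} - - \frac{17}{5} + \frac{1}{5} \left(-5\right)\right) + 1125\right) \left(-498\right) = \left(\left(- \frac{6}{5} + \frac{17}{5} - 1\right) + 1125\right) \left(-498\right) = \left(\frac{6}{5} + 1125\right) \left(-498\right) = \frac{5631}{5} \left(-498\right) = - \frac{2804238}{5}$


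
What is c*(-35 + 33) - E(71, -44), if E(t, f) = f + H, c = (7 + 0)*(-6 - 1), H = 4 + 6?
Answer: 132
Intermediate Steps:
H = 10
c = -49 (c = 7*(-7) = -49)
E(t, f) = 10 + f (E(t, f) = f + 10 = 10 + f)
c*(-35 + 33) - E(71, -44) = -49*(-35 + 33) - (10 - 44) = -49*(-2) - 1*(-34) = 98 + 34 = 132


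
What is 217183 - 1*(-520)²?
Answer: -53217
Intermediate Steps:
217183 - 1*(-520)² = 217183 - 1*270400 = 217183 - 270400 = -53217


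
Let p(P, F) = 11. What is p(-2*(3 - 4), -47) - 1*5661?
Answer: -5650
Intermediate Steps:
p(-2*(3 - 4), -47) - 1*5661 = 11 - 1*5661 = 11 - 5661 = -5650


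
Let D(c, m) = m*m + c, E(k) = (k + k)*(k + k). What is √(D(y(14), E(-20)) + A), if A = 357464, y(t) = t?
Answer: √2917478 ≈ 1708.1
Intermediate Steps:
E(k) = 4*k² (E(k) = (2*k)*(2*k) = 4*k²)
D(c, m) = c + m² (D(c, m) = m² + c = c + m²)
√(D(y(14), E(-20)) + A) = √((14 + (4*(-20)²)²) + 357464) = √((14 + (4*400)²) + 357464) = √((14 + 1600²) + 357464) = √((14 + 2560000) + 357464) = √(2560014 + 357464) = √2917478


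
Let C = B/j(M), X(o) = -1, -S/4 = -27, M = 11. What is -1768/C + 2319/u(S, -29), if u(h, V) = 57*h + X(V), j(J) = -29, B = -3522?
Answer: -153705821/10838955 ≈ -14.181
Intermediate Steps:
S = 108 (S = -4*(-27) = 108)
C = 3522/29 (C = -3522/(-29) = -3522*(-1/29) = 3522/29 ≈ 121.45)
u(h, V) = -1 + 57*h (u(h, V) = 57*h - 1 = -1 + 57*h)
-1768/C + 2319/u(S, -29) = -1768/3522/29 + 2319/(-1 + 57*108) = -1768*29/3522 + 2319/(-1 + 6156) = -25636/1761 + 2319/6155 = -153705821/10838955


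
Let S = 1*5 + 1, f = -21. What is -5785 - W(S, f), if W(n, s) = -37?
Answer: -5748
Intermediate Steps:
S = 6 (S = 5 + 1 = 6)
-5785 - W(S, f) = -5785 - 1*(-37) = -5785 + 37 = -5748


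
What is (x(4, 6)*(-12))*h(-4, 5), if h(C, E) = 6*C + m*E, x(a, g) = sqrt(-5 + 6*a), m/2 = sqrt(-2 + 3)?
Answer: 168*sqrt(19) ≈ 732.29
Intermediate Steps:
m = 2 (m = 2*sqrt(-2 + 3) = 2*sqrt(1) = 2*1 = 2)
h(C, E) = 2*E + 6*C (h(C, E) = 6*C + 2*E = 2*E + 6*C)
(x(4, 6)*(-12))*h(-4, 5) = (sqrt(-5 + 6*4)*(-12))*(2*5 + 6*(-4)) = (sqrt(-5 + 24)*(-12))*(10 - 24) = (sqrt(19)*(-12))*(-14) = -12*sqrt(19)*(-14) = 168*sqrt(19)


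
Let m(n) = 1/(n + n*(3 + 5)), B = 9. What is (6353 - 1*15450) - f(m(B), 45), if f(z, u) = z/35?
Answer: -25789996/2835 ≈ -9097.0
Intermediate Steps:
m(n) = 1/(9*n) (m(n) = 1/(n + n*8) = 1/(n + 8*n) = 1/(9*n))
f(z, u) = z/35 (f(z, u) = z*(1/35) = z/35)
(6353 - 1*15450) - f(m(B), 45) = (6353 - 1*15450) - (1/9)/9/35 = (6353 - 15450) - (1/9)*(1/9)/35 = -9097 - 1/(35*81) = -9097 - 1*1/2835 = -9097 - 1/2835 = -25789996/2835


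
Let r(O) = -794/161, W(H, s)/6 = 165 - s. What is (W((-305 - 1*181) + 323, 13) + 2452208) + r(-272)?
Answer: 394951526/161 ≈ 2.4531e+6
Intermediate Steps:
W(H, s) = 990 - 6*s (W(H, s) = 6*(165 - s) = 990 - 6*s)
r(O) = -794/161 (r(O) = -794*1/161 = -794/161)
(W((-305 - 1*181) + 323, 13) + 2452208) + r(-272) = ((990 - 6*13) + 2452208) - 794/161 = ((990 - 78) + 2452208) - 794/161 = (912 + 2452208) - 794/161 = 2453120 - 794/161 = 394951526/161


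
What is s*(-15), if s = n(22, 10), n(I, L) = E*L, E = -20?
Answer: 3000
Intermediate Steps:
n(I, L) = -20*L
s = -200 (s = -20*10 = -200)
s*(-15) = -200*(-15) = 3000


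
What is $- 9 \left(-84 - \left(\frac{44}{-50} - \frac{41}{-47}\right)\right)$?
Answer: $\frac{888219}{1175} \approx 755.93$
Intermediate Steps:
$- 9 \left(-84 - \left(\frac{44}{-50} - \frac{41}{-47}\right)\right) = - 9 \left(-84 - \left(44 \left(- \frac{1}{50}\right) - - \frac{41}{47}\right)\right) = - 9 \left(-84 - \left(- \frac{22}{25} + \frac{41}{47}\right)\right) = - 9 \left(-84 - - \frac{9}{1175}\right) = - 9 \left(-84 + \frac{9}{1175}\right) = \left(-9\right) \left(- \frac{98691}{1175}\right) = \frac{888219}{1175}$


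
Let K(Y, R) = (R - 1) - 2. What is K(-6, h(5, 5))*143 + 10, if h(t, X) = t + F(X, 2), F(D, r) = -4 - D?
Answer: -991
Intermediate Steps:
h(t, X) = -4 + t - X (h(t, X) = t + (-4 - X) = -4 + t - X)
K(Y, R) = -3 + R (K(Y, R) = (-1 + R) - 2 = -3 + R)
K(-6, h(5, 5))*143 + 10 = (-3 + (-4 + 5 - 1*5))*143 + 10 = (-3 + (-4 + 5 - 5))*143 + 10 = (-3 - 4)*143 + 10 = -7*143 + 10 = -1001 + 10 = -991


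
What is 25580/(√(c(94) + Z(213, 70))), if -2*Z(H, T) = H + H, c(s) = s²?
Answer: 25580*√8623/8623 ≈ 275.47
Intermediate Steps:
Z(H, T) = -H (Z(H, T) = -(H + H)/2 = -H)
25580/(√(c(94) + Z(213, 70))) = 25580/(√(94² - 1*213)) = 25580/(√(8836 - 213)) = 25580/(√8623) = 25580*(√8623/8623) = 25580*√8623/8623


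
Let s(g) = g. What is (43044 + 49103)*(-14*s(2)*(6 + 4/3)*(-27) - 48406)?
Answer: -3949604714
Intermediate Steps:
(43044 + 49103)*(-14*s(2)*(6 + 4/3)*(-27) - 48406) = (43044 + 49103)*(-28*(6 + 4/3)*(-27) - 48406) = 92147*(-28*(6 + 4*(1/3))*(-27) - 48406) = 92147*(-28*(6 + 4/3)*(-27) - 48406) = 92147*(-28*22/3*(-27) - 48406) = 92147*(-14*44/3*(-27) - 48406) = 92147*(-616/3*(-27) - 48406) = 92147*(5544 - 48406) = 92147*(-42862) = -3949604714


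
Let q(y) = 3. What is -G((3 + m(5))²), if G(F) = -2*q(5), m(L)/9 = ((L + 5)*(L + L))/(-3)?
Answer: 6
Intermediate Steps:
m(L) = -6*L*(5 + L) (m(L) = 9*(((L + 5)*(L + L))/(-3)) = 9*(((5 + L)*(2*L))*(-⅓)) = 9*((2*L*(5 + L))*(-⅓)) = 9*(-2*L*(5 + L)/3) = -6*L*(5 + L))
G(F) = -6 (G(F) = -2*3 = -6)
-G((3 + m(5))²) = -1*(-6) = 6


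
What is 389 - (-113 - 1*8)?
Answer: 510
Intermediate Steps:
389 - (-113 - 1*8) = 389 - (-113 - 8) = 389 - 1*(-121) = 389 + 121 = 510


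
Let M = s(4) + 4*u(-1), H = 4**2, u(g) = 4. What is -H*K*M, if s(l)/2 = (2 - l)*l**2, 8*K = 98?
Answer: 9408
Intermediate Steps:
K = 49/4 (K = (1/8)*98 = 49/4 ≈ 12.250)
s(l) = 2*l**2*(2 - l) (s(l) = 2*((2 - l)*l**2) = 2*(l**2*(2 - l)) = 2*l**2*(2 - l))
H = 16
M = -48 (M = 2*4**2*(2 - 1*4) + 4*4 = 2*16*(2 - 4) + 16 = 2*16*(-2) + 16 = -64 + 16 = -48)
-H*K*M = -16*(49/4)*(-48) = -196*(-48) = -1*(-9408) = 9408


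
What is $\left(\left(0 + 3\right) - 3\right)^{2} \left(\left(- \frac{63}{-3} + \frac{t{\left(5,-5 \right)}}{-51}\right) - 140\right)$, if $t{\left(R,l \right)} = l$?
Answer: $0$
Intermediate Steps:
$\left(\left(0 + 3\right) - 3\right)^{2} \left(\left(- \frac{63}{-3} + \frac{t{\left(5,-5 \right)}}{-51}\right) - 140\right) = \left(\left(0 + 3\right) - 3\right)^{2} \left(\left(- \frac{63}{-3} - \frac{5}{-51}\right) - 140\right) = \left(3 - 3\right)^{2} \left(\left(\left(-63\right) \left(- \frac{1}{3}\right) - - \frac{5}{51}\right) - 140\right) = 0^{2} \left(\left(21 + \frac{5}{51}\right) - 140\right) = 0 \left(\frac{1076}{51} - 140\right) = 0 \left(- \frac{6064}{51}\right) = 0$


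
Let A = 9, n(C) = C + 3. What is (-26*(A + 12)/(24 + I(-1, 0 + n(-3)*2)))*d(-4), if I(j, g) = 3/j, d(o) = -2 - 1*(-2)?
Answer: 0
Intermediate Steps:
n(C) = 3 + C
d(o) = 0 (d(o) = -2 + 2 = 0)
(-26*(A + 12)/(24 + I(-1, 0 + n(-3)*2)))*d(-4) = -26*(9 + 12)/(24 + 3/(-1))*0 = -546/(24 + 3*(-1))*0 = -546/(24 - 3)*0 = -546/21*0 = -26*1*0 = -26*0 = 0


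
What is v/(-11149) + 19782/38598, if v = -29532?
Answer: 32391087/10245931 ≈ 3.1614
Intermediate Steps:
v/(-11149) + 19782/38598 = -29532/(-11149) + 19782/38598 = -29532*(-1/11149) + 19782*(1/38598) = 29532/11149 + 471/919 = 32391087/10245931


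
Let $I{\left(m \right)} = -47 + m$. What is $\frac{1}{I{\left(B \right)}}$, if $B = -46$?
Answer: $- \frac{1}{93} \approx -0.010753$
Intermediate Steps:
$\frac{1}{I{\left(B \right)}} = \frac{1}{-47 - 46} = \frac{1}{-93} = - \frac{1}{93}$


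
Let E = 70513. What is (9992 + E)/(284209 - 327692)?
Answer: -80505/43483 ≈ -1.8514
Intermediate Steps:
(9992 + E)/(284209 - 327692) = (9992 + 70513)/(284209 - 327692) = 80505/(-43483) = 80505*(-1/43483) = -80505/43483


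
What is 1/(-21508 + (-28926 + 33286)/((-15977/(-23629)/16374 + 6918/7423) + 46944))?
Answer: -134824340101995851/2899789385133468870428 ≈ -4.6495e-5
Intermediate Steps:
1/(-21508 + (-28926 + 33286)/((-15977/(-23629)/16374 + 6918/7423) + 46944)) = 1/(-21508 + 4360/((-15977*(-1/23629)*(1/16374) + 6918*(1/7423)) + 46944)) = 1/(-21508 + 4360/(((15977/23629)*(1/16374) + 6918/7423) + 46944)) = 1/(-21508 + 4360/((15977/386901246 + 6918/7423) + 46944)) = 1/(-21508 + 4360/(2676701417099/2871967949058 + 46944)) = 1/(-21508 + 4360/(134824340101995851/2871967949058)) = 1/(-21508 + 4360*(2871967949058/134824340101995851)) = 1/(-21508 + 12521780257892880/134824340101995851) = 1/(-2899789385133468870428/134824340101995851) = -134824340101995851/2899789385133468870428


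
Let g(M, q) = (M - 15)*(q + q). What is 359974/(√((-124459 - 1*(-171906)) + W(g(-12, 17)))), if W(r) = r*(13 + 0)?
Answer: 359974*√35513/35513 ≈ 1910.2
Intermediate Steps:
g(M, q) = 2*q*(-15 + M) (g(M, q) = (-15 + M)*(2*q) = 2*q*(-15 + M))
W(r) = 13*r (W(r) = r*13 = 13*r)
359974/(√((-124459 - 1*(-171906)) + W(g(-12, 17)))) = 359974/(√((-124459 - 1*(-171906)) + 13*(2*17*(-15 - 12)))) = 359974/(√((-124459 + 171906) + 13*(2*17*(-27)))) = 359974/(√(47447 + 13*(-918))) = 359974/(√(47447 - 11934)) = 359974/(√35513) = 359974*(√35513/35513) = 359974*√35513/35513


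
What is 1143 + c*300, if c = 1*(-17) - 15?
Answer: -8457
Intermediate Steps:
c = -32 (c = -17 - 15 = -32)
1143 + c*300 = 1143 - 32*300 = 1143 - 9600 = -8457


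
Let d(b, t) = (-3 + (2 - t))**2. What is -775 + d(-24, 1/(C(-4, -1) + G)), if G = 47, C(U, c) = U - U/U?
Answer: -1365251/1764 ≈ -773.95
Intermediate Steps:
C(U, c) = -1 + U (C(U, c) = U - 1*1 = U - 1 = -1 + U)
d(b, t) = (-1 - t)**2
-775 + d(-24, 1/(C(-4, -1) + G)) = -775 + (1 + 1/((-1 - 4) + 47))**2 = -775 + (1 + 1/(-5 + 47))**2 = -775 + (1 + 1/42)**2 = -775 + (43/42)**2 = -775 + 1849/1764 = -1365251/1764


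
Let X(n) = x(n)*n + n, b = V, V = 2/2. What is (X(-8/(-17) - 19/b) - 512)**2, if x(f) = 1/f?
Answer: 81036004/289 ≈ 2.8040e+5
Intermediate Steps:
V = 1 (V = 2*(1/2) = 1)
b = 1
X(n) = 1 + n (X(n) = n/n + n = 1 + n)
(X(-8/(-17) - 19/b) - 512)**2 = ((1 + (-8/(-17) - 19/1)) - 512)**2 = ((1 + (-8*(-1/17) - 19*1)) - 512)**2 = ((1 + (8/17 - 19)) - 512)**2 = ((1 - 315/17) - 512)**2 = (-298/17 - 512)**2 = (-9002/17)**2 = 81036004/289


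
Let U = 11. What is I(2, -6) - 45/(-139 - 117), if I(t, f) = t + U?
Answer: 3373/256 ≈ 13.176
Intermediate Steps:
I(t, f) = 11 + t (I(t, f) = t + 11 = 11 + t)
I(2, -6) - 45/(-139 - 117) = (11 + 2) - 45/(-139 - 117) = 13 - 45/(-256) = 13 - 1/256*(-45) = 13 + 45/256 = 3373/256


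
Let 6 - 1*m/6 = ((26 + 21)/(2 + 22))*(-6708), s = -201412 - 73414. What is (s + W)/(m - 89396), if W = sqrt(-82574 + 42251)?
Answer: 274826/10541 - I*sqrt(40323)/10541 ≈ 26.072 - 0.01905*I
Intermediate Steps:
W = I*sqrt(40323) (W = sqrt(-40323) = I*sqrt(40323) ≈ 200.81*I)
s = -274826
m = 78855 (m = 36 - 6*(26 + 21)/(2 + 22)*(-6708) = 36 - 6*47/24*(-6708) = 36 - 6*47*(1/24)*(-6708) = 36 - 47*(-6708)/4 = 36 - 6*(-26273/2) = 36 + 78819 = 78855)
(s + W)/(m - 89396) = (-274826 + I*sqrt(40323))/(78855 - 89396) = (-274826 + I*sqrt(40323))/(-10541) = (-274826 + I*sqrt(40323))*(-1/10541) = 274826/10541 - I*sqrt(40323)/10541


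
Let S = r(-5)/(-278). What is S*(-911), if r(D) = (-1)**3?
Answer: -911/278 ≈ -3.2770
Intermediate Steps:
r(D) = -1
S = 1/278 (S = -1/(-278) = -1*(-1/278) = 1/278 ≈ 0.0035971)
S*(-911) = (1/278)*(-911) = -911/278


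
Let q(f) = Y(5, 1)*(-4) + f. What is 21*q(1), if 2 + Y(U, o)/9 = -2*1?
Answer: 3045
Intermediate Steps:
Y(U, o) = -36 (Y(U, o) = -18 + 9*(-2*1) = -18 + 9*(-2) = -18 - 18 = -36)
q(f) = 144 + f (q(f) = -36*(-4) + f = 144 + f)
21*q(1) = 21*(144 + 1) = 21*145 = 3045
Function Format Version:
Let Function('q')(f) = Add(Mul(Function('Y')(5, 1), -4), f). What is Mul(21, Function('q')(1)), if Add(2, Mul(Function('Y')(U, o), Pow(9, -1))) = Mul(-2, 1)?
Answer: 3045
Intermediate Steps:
Function('Y')(U, o) = -36 (Function('Y')(U, o) = Add(-18, Mul(9, Mul(-2, 1))) = Add(-18, Mul(9, -2)) = Add(-18, -18) = -36)
Function('q')(f) = Add(144, f) (Function('q')(f) = Add(Mul(-36, -4), f) = Add(144, f))
Mul(21, Function('q')(1)) = Mul(21, Add(144, 1)) = Mul(21, 145) = 3045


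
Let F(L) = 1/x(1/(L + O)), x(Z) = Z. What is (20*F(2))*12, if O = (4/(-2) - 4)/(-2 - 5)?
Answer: 4800/7 ≈ 685.71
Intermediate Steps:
O = 6/7 (O = (4*(-½) - 4)/(-7) = (-2 - 4)*(-⅐) = -6*(-⅐) = 6/7 ≈ 0.85714)
F(L) = 6/7 + L (F(L) = 1/(1/(L + 6/7)) = 1/(1/(6/7 + L)) = 6/7 + L)
(20*F(2))*12 = (20*(6/7 + 2))*12 = (20*(20/7))*12 = (400/7)*12 = 4800/7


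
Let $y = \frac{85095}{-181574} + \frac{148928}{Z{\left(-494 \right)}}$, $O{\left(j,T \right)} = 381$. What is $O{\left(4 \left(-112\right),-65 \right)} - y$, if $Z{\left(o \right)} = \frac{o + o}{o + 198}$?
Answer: $- \frac{152612238065}{3449906} \approx -44237.0$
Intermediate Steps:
$Z{\left(o \right)} = \frac{2 o}{198 + o}$
$y = \frac{153926652251}{3449906}$ ($y = \frac{85095}{-181574} + \frac{148928}{2 \left(-494\right) \frac{1}{198 - 494}} = 85095 \left(- \frac{1}{181574}\right) + \frac{148928}{2 \left(-494\right) \frac{1}{-296}} = - \frac{85095}{181574} + \frac{148928}{2 \left(-494\right) \left(- \frac{1}{296}\right)} = - \frac{85095}{181574} + \frac{148928}{\frac{247}{74}} = - \frac{85095}{181574} + 148928 \cdot \frac{74}{247} = - \frac{85095}{181574} + \frac{847744}{19} = \frac{153926652251}{3449906} \approx 44618.0$)
$O{\left(4 \left(-112\right),-65 \right)} - y = 381 - \frac{153926652251}{3449906} = - \frac{152612238065}{3449906}$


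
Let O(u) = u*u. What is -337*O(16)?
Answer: -86272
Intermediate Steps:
O(u) = u²
-337*O(16) = -337*16² = -337*256 = -86272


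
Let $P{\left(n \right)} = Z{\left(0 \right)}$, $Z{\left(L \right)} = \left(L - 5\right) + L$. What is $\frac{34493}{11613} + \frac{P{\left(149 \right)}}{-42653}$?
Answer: $\frac{1471287994}{495329289} \approx 2.9703$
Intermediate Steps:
$Z{\left(L \right)} = -5 + 2 L$ ($Z{\left(L \right)} = \left(-5 + L\right) + L = -5 + 2 L$)
$P{\left(n \right)} = -5$ ($P{\left(n \right)} = -5 + 2 \cdot 0 = -5 + 0 = -5$)
$\frac{34493}{11613} + \frac{P{\left(149 \right)}}{-42653} = \frac{34493}{11613} - \frac{5}{-42653} = 34493 \cdot \frac{1}{11613} - - \frac{5}{42653} = \frac{34493}{11613} + \frac{5}{42653} = \frac{1471287994}{495329289}$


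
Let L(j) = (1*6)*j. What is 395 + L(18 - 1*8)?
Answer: 455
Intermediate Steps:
L(j) = 6*j
395 + L(18 - 1*8) = 395 + 6*(18 - 1*8) = 395 + 6*(18 - 8) = 395 + 6*10 = 395 + 60 = 455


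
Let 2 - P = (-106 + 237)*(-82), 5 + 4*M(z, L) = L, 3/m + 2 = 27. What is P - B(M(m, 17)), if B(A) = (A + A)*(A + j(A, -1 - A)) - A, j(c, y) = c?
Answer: 10711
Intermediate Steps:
m = 3/25 (m = 3/(-2 + 27) = 3/25 ≈ 0.12000)
M(z, L) = -5/4 + L/4
P = 10744 (P = 2 - (-106 + 237)*(-82) = 2 - 131*(-82) = 2 - 1*(-10742) = 2 + 10742 = 10744)
B(A) = -A + 4*A² (B(A) = (A + A)*(A + A) - A = (2*A)*(2*A) - A = 4*A² - A = -A + 4*A²)
P - B(M(m, 17)) = 10744 - (-5/4 + (¼)*17)*(-1 + 4*(-5/4 + (¼)*17)) = 10744 - (-5/4 + 17/4)*(-1 + 4*(-5/4 + 17/4)) = 10744 - 3*(-1 + 4*3) = 10744 - 3*(-1 + 12) = 10744 - 3*11 = 10744 - 1*33 = 10744 - 33 = 10711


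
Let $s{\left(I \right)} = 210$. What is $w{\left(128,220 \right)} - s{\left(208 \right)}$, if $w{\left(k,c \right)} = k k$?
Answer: $16174$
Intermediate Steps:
$w{\left(k,c \right)} = k^{2}$
$w{\left(128,220 \right)} - s{\left(208 \right)} = 128^{2} - 210 = 16384 - 210 = 16174$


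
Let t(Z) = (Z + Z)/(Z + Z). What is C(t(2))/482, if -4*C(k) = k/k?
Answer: -1/1928 ≈ -0.00051867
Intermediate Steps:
t(Z) = 1 (t(Z) = (2*Z)/((2*Z)) = (2*Z)*(1/(2*Z)) = 1)
C(k) = -1/4 (C(k) = -k/(4*k) = -1/4*1 = -1/4)
C(t(2))/482 = -1/4/482 = -1/4*1/482 = -1/1928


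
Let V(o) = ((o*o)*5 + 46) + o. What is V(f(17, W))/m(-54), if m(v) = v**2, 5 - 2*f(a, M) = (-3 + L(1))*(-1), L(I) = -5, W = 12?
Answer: 223/11664 ≈ 0.019119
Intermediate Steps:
f(a, M) = -3/2 (f(a, M) = 5/2 - (-3 - 5)*(-1)/2 = 5/2 - (-4)*(-1) = 5/2 - 1/2*8 = 5/2 - 4 = -3/2)
V(o) = 46 + o + 5*o**2 (V(o) = (o**2*5 + 46) + o = (5*o**2 + 46) + o = (46 + 5*o**2) + o = 46 + o + 5*o**2)
V(f(17, W))/m(-54) = (46 - 3/2 + 5*(-3/2)**2)/((-54)**2) = (46 - 3/2 + 5*(9/4))/2916 = (46 - 3/2 + 45/4)*(1/2916) = (223/4)*(1/2916) = 223/11664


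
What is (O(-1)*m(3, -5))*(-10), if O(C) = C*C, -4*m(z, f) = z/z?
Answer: 5/2 ≈ 2.5000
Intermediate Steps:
m(z, f) = -1/4 (m(z, f) = -z/(4*z) = -1/4*1 = -1/4)
O(C) = C**2
(O(-1)*m(3, -5))*(-10) = ((-1)**2*(-1/4))*(-10) = (1*(-1/4))*(-10) = -1/4*(-10) = 5/2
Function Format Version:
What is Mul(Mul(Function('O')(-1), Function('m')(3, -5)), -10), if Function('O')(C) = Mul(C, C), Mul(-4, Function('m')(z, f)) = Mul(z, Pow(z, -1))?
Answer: Rational(5, 2) ≈ 2.5000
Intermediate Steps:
Function('m')(z, f) = Rational(-1, 4) (Function('m')(z, f) = Mul(Rational(-1, 4), Mul(z, Pow(z, -1))) = Mul(Rational(-1, 4), 1) = Rational(-1, 4))
Function('O')(C) = Pow(C, 2)
Mul(Mul(Function('O')(-1), Function('m')(3, -5)), -10) = Mul(Mul(Pow(-1, 2), Rational(-1, 4)), -10) = Mul(Mul(1, Rational(-1, 4)), -10) = Mul(Rational(-1, 4), -10) = Rational(5, 2)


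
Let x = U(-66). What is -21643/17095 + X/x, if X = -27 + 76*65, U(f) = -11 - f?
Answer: 16559474/188045 ≈ 88.061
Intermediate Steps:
x = 55 (x = -11 - 1*(-66) = -11 + 66 = 55)
X = 4913 (X = -27 + 4940 = 4913)
-21643/17095 + X/x = -21643/17095 + 4913/55 = 16559474/188045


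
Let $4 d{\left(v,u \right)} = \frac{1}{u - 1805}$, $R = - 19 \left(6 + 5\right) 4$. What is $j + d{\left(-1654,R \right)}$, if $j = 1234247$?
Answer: $\frac{13038585307}{10564} \approx 1.2342 \cdot 10^{6}$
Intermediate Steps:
$R = -836$ ($R = - 19 \cdot 11 \cdot 4 = \left(-19\right) 44 = -836$)
$d{\left(v,u \right)} = \frac{1}{4 \left(-1805 + u\right)}$ ($d{\left(v,u \right)} = \frac{1}{4 \left(u - 1805\right)} = \frac{1}{4 \left(-1805 + u\right)}$)
$j + d{\left(-1654,R \right)} = 1234247 + \frac{1}{4 \left(-1805 - 836\right)} = 1234247 + \frac{1}{4 \left(-2641\right)} = 1234247 + \frac{1}{4} \left(- \frac{1}{2641}\right) = 1234247 - \frac{1}{10564} = \frac{13038585307}{10564}$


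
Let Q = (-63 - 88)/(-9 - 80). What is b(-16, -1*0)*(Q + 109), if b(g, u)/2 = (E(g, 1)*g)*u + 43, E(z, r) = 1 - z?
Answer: 847272/89 ≈ 9519.9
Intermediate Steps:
b(g, u) = 86 + 2*g*u*(1 - g) (b(g, u) = 2*(((1 - g)*g)*u + 43) = 2*((g*(1 - g))*u + 43) = 2*(g*u*(1 - g) + 43) = 2*(43 + g*u*(1 - g)) = 86 + 2*g*u*(1 - g))
Q = 151/89 (Q = -151/(-89) = -151*(-1/89) = 151/89 ≈ 1.6966)
b(-16, -1*0)*(Q + 109) = (86 - 2*(-16)*(-1*0)*(-1 - 16))*(151/89 + 109) = (86 - 2*(-16)*0*(-17))*(9852/89) = (86 + 0)*(9852/89) = 86*(9852/89) = 847272/89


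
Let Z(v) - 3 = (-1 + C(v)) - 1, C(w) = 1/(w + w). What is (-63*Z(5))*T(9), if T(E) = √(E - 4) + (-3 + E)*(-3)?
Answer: 6237/5 - 693*√5/10 ≈ 1092.4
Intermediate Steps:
C(w) = 1/(2*w)
Z(v) = 1 + 1/(2*v) (Z(v) = 3 + ((-1 + 1/(2*v)) - 1) = 3 + (-2 + 1/(2*v)) = 1 + 1/(2*v))
T(E) = 9 + √(-4 + E) - 3*E (T(E) = √(-4 + E) + (9 - 3*E) = 9 + √(-4 + E) - 3*E)
(-63*Z(5))*T(9) = (-63*(½ + 5)/5)*(9 + √(-4 + 9) - 3*9) = (-63*11/(5*2))*(9 + √5 - 27) = (-63*11/10)*(-18 + √5) = -693*(-18 + √5)/10 = 6237/5 - 693*√5/10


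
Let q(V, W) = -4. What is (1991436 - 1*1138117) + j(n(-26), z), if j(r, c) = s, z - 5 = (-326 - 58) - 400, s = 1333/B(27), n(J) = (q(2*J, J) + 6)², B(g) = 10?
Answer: 8534523/10 ≈ 8.5345e+5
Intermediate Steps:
n(J) = 4 (n(J) = (-4 + 6)² = 2² = 4)
s = 1333/10 ≈ 133.30
z = -779 (z = 5 + ((-326 - 58) - 400) = 5 + (-384 - 400) = 5 - 784 = -779)
j(r, c) = 1333/10
(1991436 - 1*1138117) + j(n(-26), z) = (1991436 - 1*1138117) + 1333/10 = (1991436 - 1138117) + 1333/10 = 853319 + 1333/10 = 8534523/10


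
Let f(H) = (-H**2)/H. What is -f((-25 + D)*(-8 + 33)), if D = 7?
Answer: -450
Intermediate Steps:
f(H) = -H
-f((-25 + D)*(-8 + 33)) = -(-1)*(-25 + 7)*(-8 + 33) = -(-1)*(-18*25) = -(-1)*(-450) = -1*450 = -450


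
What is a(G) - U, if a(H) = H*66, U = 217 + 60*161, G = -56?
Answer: -13573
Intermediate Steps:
U = 9877 (U = 217 + 9660 = 9877)
a(H) = 66*H
a(G) - U = 66*(-56) - 1*9877 = -3696 - 9877 = -13573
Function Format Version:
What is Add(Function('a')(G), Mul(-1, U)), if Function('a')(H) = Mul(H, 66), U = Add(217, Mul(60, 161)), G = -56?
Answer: -13573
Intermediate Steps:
U = 9877 (U = Add(217, 9660) = 9877)
Function('a')(H) = Mul(66, H)
Add(Function('a')(G), Mul(-1, U)) = Add(Mul(66, -56), Mul(-1, 9877)) = Add(-3696, -9877) = -13573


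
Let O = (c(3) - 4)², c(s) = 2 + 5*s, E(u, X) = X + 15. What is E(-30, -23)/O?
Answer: -8/169 ≈ -0.047337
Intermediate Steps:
E(u, X) = 15 + X
O = 169 (O = ((2 + 5*3) - 4)² = ((2 + 15) - 4)² = (17 - 4)² = 13² = 169)
E(-30, -23)/O = (15 - 23)/169 = -8*1/169 = -8/169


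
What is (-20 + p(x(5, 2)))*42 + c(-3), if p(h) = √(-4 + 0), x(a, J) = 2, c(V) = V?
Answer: -843 + 84*I ≈ -843.0 + 84.0*I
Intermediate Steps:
p(h) = 2*I (p(h) = √(-4) = 2*I)
(-20 + p(x(5, 2)))*42 + c(-3) = (-20 + 2*I)*42 - 3 = (-840 + 84*I) - 3 = -843 + 84*I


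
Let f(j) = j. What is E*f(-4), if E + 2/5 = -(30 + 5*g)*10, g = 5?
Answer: 11008/5 ≈ 2201.6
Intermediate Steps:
E = -2752/5 (E = -2/5 - 5/(1/(5 + 6))*10 = -2/5 - 5/(1/11)*10 = -2/5 - 5/1/11*10 = -2/5 - 5*11*10 = -2/5 - 55*10 = -2/5 - 550 = -2752/5 ≈ -550.40)
E*f(-4) = -2752/5*(-4) = 11008/5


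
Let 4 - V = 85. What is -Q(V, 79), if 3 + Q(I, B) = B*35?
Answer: -2762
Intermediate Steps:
V = -81 (V = 4 - 1*85 = 4 - 85 = -81)
Q(I, B) = -3 + 35*B (Q(I, B) = -3 + B*35 = -3 + 35*B)
-Q(V, 79) = -(-3 + 35*79) = -(-3 + 2765) = -1*2762 = -2762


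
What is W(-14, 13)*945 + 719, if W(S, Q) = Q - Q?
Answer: 719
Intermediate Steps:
W(S, Q) = 0
W(-14, 13)*945 + 719 = 0*945 + 719 = 0 + 719 = 719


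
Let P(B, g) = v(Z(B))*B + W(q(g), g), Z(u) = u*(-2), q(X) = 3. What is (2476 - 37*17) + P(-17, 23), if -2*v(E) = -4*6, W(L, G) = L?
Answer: 1646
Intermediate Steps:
Z(u) = -2*u
v(E) = 12 (v(E) = -(-2)*6 = -1/2*(-24) = 12)
P(B, g) = 3 + 12*B (P(B, g) = 12*B + 3 = 3 + 12*B)
(2476 - 37*17) + P(-17, 23) = (2476 - 37*17) + (3 + 12*(-17)) = (2476 - 629) + (3 - 204) = 1847 - 201 = 1646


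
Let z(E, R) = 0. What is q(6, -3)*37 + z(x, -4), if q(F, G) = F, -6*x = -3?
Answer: 222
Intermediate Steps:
x = 1/2 (x = -1/6*(-3) = 1/2 ≈ 0.50000)
q(6, -3)*37 + z(x, -4) = 6*37 + 0 = 222 + 0 = 222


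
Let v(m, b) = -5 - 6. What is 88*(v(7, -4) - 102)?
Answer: -9944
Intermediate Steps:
v(m, b) = -11
88*(v(7, -4) - 102) = 88*(-11 - 102) = 88*(-113) = -9944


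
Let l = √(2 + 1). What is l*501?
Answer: 501*√3 ≈ 867.76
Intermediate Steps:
l = √3 ≈ 1.7320
l*501 = √3*501 = 501*√3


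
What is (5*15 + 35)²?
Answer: 12100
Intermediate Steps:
(5*15 + 35)² = (75 + 35)² = 110² = 12100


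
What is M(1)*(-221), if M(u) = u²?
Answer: -221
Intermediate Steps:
M(1)*(-221) = 1²*(-221) = 1*(-221) = -221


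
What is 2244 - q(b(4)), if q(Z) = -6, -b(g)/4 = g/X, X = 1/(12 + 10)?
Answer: 2250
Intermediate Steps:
X = 1/22 ≈ 0.045455
b(g) = -88*g (b(g) = -4*g/1/22 = -4*g*22 = -88*g)
2244 - q(b(4)) = 2244 - 1*(-6) = 2244 + 6 = 2250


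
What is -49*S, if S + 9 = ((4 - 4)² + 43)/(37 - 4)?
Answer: 12446/33 ≈ 377.15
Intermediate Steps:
S = -254/33 (S = -9 + ((4 - 4)² + 43)/(37 - 4) = -9 + (0² + 43)/33 = -9 + (0 + 43)*(1/33) = -9 + 43*(1/33) = -9 + 43/33 = -254/33 ≈ -7.6970)
-49*S = -49*(-254/33) = 12446/33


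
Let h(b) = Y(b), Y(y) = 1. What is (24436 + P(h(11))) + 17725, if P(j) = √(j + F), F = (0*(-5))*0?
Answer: 42162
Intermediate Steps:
h(b) = 1
F = 0 (F = 0*0 = 0)
P(j) = √j (P(j) = √(j + 0) = √j)
(24436 + P(h(11))) + 17725 = (24436 + √1) + 17725 = (24436 + 1) + 17725 = 24437 + 17725 = 42162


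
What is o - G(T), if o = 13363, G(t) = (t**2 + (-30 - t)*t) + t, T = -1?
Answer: 13334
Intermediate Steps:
G(t) = t + t**2 + t*(-30 - t) (G(t) = (t**2 + t*(-30 - t)) + t = t + t**2 + t*(-30 - t))
o - G(T) = 13363 - (-29)*(-1) = 13363 - 1*29 = 13363 - 29 = 13334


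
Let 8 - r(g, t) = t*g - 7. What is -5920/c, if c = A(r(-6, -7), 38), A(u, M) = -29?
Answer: 5920/29 ≈ 204.14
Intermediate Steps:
r(g, t) = 15 - g*t (r(g, t) = 8 - (t*g - 7) = 8 - (g*t - 7) = 8 - (-7 + g*t) = 8 + (7 - g*t) = 15 - g*t)
c = -29
-5920/c = -5920/(-29) = -5920*(-1/29) = 5920/29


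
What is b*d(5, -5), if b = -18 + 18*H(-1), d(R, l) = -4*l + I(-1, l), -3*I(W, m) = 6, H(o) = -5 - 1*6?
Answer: -3888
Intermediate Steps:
H(o) = -11 (H(o) = -5 - 6 = -11)
I(W, m) = -2 (I(W, m) = -1/3*6 = -2)
d(R, l) = -2 - 4*l (d(R, l) = -4*l - 2 = -2 - 4*l)
b = -216 (b = -18 + 18*(-11) = -18 - 198 = -216)
b*d(5, -5) = -216*(-2 - 4*(-5)) = -216*(-2 + 20) = -216*18 = -3888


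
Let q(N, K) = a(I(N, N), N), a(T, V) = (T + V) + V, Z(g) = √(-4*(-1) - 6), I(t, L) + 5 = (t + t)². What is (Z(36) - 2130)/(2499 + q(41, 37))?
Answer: -71/310 + I*√2/9300 ≈ -0.22903 + 0.00015207*I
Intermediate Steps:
I(t, L) = -5 + 4*t² (I(t, L) = -5 + (t + t)² = -5 + (2*t)² = -5 + 4*t²)
Z(g) = I*√2 (Z(g) = √(4 - 6) = √(-2) = I*√2)
a(T, V) = T + 2*V
q(N, K) = -5 + 2*N + 4*N² (q(N, K) = (-5 + 4*N²) + 2*N = -5 + 2*N + 4*N²)
(Z(36) - 2130)/(2499 + q(41, 37)) = (I*√2 - 2130)/(2499 + (-5 + 2*41 + 4*41²)) = (-2130 + I*√2)/(2499 + (-5 + 82 + 4*1681)) = (-2130 + I*√2)/(2499 + (-5 + 82 + 6724)) = (-2130 + I*√2)/(2499 + 6801) = (-2130 + I*√2)/9300 = (-2130 + I*√2)*(1/9300) = -71/310 + I*√2/9300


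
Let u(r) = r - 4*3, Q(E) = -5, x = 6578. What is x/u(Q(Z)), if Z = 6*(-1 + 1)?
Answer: -6578/17 ≈ -386.94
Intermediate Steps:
Z = 0 (Z = 6*0 = 0)
u(r) = -12 + r (u(r) = r - 12 = -12 + r)
x/u(Q(Z)) = 6578/(-12 - 5) = 6578/(-17) = 6578*(-1/17) = -6578/17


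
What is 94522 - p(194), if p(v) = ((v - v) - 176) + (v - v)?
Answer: 94698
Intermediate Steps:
p(v) = -176 (p(v) = (0 - 176) + 0 = -176 + 0 = -176)
94522 - p(194) = 94522 - 1*(-176) = 94522 + 176 = 94698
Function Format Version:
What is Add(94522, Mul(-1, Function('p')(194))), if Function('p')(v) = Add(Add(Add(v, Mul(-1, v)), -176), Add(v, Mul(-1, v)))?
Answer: 94698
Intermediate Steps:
Function('p')(v) = -176 (Function('p')(v) = Add(Add(0, -176), 0) = Add(-176, 0) = -176)
Add(94522, Mul(-1, Function('p')(194))) = Add(94522, Mul(-1, -176)) = Add(94522, 176) = 94698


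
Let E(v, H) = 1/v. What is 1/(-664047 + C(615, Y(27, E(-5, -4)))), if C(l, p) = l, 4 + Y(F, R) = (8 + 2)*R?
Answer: -1/663432 ≈ -1.5073e-6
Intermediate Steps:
Y(F, R) = -4 + 10*R (Y(F, R) = -4 + (8 + 2)*R = -4 + 10*R)
1/(-664047 + C(615, Y(27, E(-5, -4)))) = 1/(-664047 + 615) = 1/(-663432) = -1/663432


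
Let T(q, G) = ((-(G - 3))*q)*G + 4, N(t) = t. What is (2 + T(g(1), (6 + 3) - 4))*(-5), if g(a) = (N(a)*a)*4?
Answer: 170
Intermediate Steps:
g(a) = 4*a² (g(a) = (a*a)*4 = a²*4 = 4*a²)
T(q, G) = 4 + G*q*(3 - G) (T(q, G) = ((-(-3 + G))*q)*G + 4 = ((3 - G)*q)*G + 4 = (q*(3 - G))*G + 4 = G*q*(3 - G) + 4 = 4 + G*q*(3 - G))
(2 + T(g(1), (6 + 3) - 4))*(-5) = (2 + (4 - 4*1²*((6 + 3) - 4)² + 3*((6 + 3) - 4)*(4*1²)))*(-5) = (2 + (4 - 4*1*(9 - 4)² + 3*(9 - 4)*(4*1)))*(-5) = (2 + (4 - 1*4*5² + 3*5*4))*(-5) = (2 + (4 - 1*4*25 + 60))*(-5) = (2 + (4 - 100 + 60))*(-5) = (2 - 36)*(-5) = -34*(-5) = 170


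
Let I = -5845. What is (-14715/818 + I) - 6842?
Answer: -10392681/818 ≈ -12705.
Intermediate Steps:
(-14715/818 + I) - 6842 = (-14715/818 - 5845) - 6842 = -4795925/818 - 6842 = -10392681/818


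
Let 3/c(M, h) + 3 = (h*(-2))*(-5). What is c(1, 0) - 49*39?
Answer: -1912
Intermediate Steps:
c(M, h) = 3/(-3 + 10*h) (c(M, h) = 3/(-3 + (h*(-2))*(-5)) = 3/(-3 - 2*h*(-5)) = 3/(-3 + 10*h))
c(1, 0) - 49*39 = 3/(-3 + 10*0) - 49*39 = 3/(-3 + 0) - 1911 = 3/(-3) - 1911 = 3*(-⅓) - 1911 = -1 - 1911 = -1912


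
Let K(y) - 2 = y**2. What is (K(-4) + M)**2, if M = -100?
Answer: 6724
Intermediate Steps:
K(y) = 2 + y**2
(K(-4) + M)**2 = ((2 + (-4)**2) - 100)**2 = ((2 + 16) - 100)**2 = (18 - 100)**2 = (-82)**2 = 6724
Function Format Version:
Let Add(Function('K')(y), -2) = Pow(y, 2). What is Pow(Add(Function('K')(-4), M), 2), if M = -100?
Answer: 6724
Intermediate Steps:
Function('K')(y) = Add(2, Pow(y, 2))
Pow(Add(Function('K')(-4), M), 2) = Pow(Add(Add(2, Pow(-4, 2)), -100), 2) = Pow(Add(Add(2, 16), -100), 2) = Pow(Add(18, -100), 2) = Pow(-82, 2) = 6724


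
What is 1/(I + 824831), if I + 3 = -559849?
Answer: 1/264979 ≈ 3.7739e-6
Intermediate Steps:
I = -559852 (I = -3 - 559849 = -559852)
1/(I + 824831) = 1/(-559852 + 824831) = 1/264979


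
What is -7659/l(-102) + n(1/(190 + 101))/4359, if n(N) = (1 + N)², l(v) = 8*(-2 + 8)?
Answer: -942373430663/5905991664 ≈ -159.56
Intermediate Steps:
l(v) = 48 (l(v) = 8*6 = 48)
-7659/l(-102) + n(1/(190 + 101))/4359 = -7659/48 + (1 + 1/(190 + 101))²/4359 = -7659*1/48 + (1 + 1/291)²*(1/4359) = -2553/16 + (1 + 1/291)²*(1/4359) = -2553/16 + (292/291)²*(1/4359) = -2553/16 + (85264/84681)*(1/4359) = -2553/16 + 85264/369124479 = -942373430663/5905991664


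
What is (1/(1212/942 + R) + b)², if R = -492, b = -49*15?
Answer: 3206506933804729/5935469764 ≈ 5.4023e+5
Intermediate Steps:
b = -735
(1/(1212/942 + R) + b)² = (1/(1212/942 - 492) - 735)² = (1/(1212*(1/942) - 492) - 735)² = (1/(202/157 - 492) - 735)² = (1/(-77042/157) - 735)² = (-157/77042 - 735)² = (-56626027/77042)² = 3206506933804729/5935469764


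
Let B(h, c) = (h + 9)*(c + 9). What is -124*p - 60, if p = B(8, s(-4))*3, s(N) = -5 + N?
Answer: -60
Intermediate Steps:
B(h, c) = (9 + c)*(9 + h) (B(h, c) = (9 + h)*(9 + c) = (9 + c)*(9 + h))
p = 0 (p = (81 + 9*(-5 - 4) + 9*8 + (-5 - 4)*8)*3 = (81 + 9*(-9) + 72 - 9*8)*3 = (81 - 81 + 72 - 72)*3 = 0*3 = 0)
-124*p - 60 = -124*0 - 60 = 0 - 60 = -60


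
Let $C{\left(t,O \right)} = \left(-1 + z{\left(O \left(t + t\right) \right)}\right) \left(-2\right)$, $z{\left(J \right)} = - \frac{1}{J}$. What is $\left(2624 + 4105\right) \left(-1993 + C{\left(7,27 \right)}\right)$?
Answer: $- \frac{844036414}{63} \approx -1.3397 \cdot 10^{7}$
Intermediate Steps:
$C{\left(t,O \right)} = 2 + \frac{1}{O t}$ ($C{\left(t,O \right)} = \left(-1 - \frac{1}{O \left(t + t\right)}\right) \left(-2\right) = \left(-1 - \frac{1}{O 2 t}\right) \left(-2\right) = \left(-1 - \frac{1}{2 O t}\right) \left(-2\right) = 2 + \frac{1}{O t}$)
$\left(2624 + 4105\right) \left(-1993 + C{\left(7,27 \right)}\right) = \left(2624 + 4105\right) \left(-1993 + \left(2 + \frac{1}{27 \cdot 7}\right)\right) = 6729 \left(-1993 + \left(2 + \frac{1}{27} \cdot \frac{1}{7}\right)\right) = 6729 \left(-1993 + \left(2 + \frac{1}{189}\right)\right) = 6729 \left(-1993 + \frac{379}{189}\right) = 6729 \left(- \frac{376298}{189}\right) = - \frac{844036414}{63}$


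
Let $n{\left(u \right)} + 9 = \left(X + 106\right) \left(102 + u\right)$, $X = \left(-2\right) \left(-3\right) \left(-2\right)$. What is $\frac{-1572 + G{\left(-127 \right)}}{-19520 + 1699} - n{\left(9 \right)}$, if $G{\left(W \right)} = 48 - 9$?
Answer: $- \frac{185782392}{17821} \approx -10425.0$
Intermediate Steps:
$G{\left(W \right)} = 39$ ($G{\left(W \right)} = 48 - 9 = 39$)
$X = -12$ ($X = 6 \left(-2\right) = -12$)
$n{\left(u \right)} = 9579 + 94 u$ ($n{\left(u \right)} = -9 + \left(-12 + 106\right) \left(102 + u\right) = -9 + 94 \left(102 + u\right) = -9 + \left(9588 + 94 u\right) = 9579 + 94 u$)
$\frac{-1572 + G{\left(-127 \right)}}{-19520 + 1699} - n{\left(9 \right)} = \frac{-1572 + 39}{-19520 + 1699} - \left(9579 + 94 \cdot 9\right) = - \frac{1533}{-17821} - \left(9579 + 846\right) = \left(-1533\right) \left(- \frac{1}{17821}\right) - 10425 = \frac{1533}{17821} - 10425 = - \frac{185782392}{17821}$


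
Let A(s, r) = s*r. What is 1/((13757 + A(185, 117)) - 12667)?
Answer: 1/22735 ≈ 4.3985e-5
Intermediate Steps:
A(s, r) = r*s
1/((13757 + A(185, 117)) - 12667) = 1/((13757 + 117*185) - 12667) = 1/((13757 + 21645) - 12667) = 1/(35402 - 12667) = 1/22735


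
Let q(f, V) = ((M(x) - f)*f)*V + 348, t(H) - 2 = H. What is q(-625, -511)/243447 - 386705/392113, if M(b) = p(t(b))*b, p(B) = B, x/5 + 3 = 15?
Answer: 544035077617564/95458733511 ≈ 5699.2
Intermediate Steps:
x = 60 (x = -15 + 5*15 = -15 + 75 = 60)
t(H) = 2 + H
M(b) = b*(2 + b) (M(b) = (2 + b)*b = b*(2 + b))
q(f, V) = 348 + V*f*(3720 - f) (q(f, V) = ((60*(2 + 60) - f)*f)*V + 348 = ((60*62 - f)*f)*V + 348 = ((3720 - f)*f)*V + 348 = (f*(3720 - f))*V + 348 = V*f*(3720 - f) + 348 = 348 + V*f*(3720 - f))
q(-625, -511)/243447 - 386705/392113 = (348 - 1*(-511)*(-625)² + 3720*(-511)*(-625))/243447 - 386705/392113 = (348 - 1*(-511)*390625 + 1188075000)*(1/243447) - 386705*1/392113 = (348 + 199609375 + 1188075000)*(1/243447) - 386705/392113 = 1387684723*(1/243447) - 386705/392113 = 1387684723/243447 - 386705/392113 = 544035077617564/95458733511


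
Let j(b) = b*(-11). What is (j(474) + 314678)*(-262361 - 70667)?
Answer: -103060176992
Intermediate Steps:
j(b) = -11*b
(j(474) + 314678)*(-262361 - 70667) = (-11*474 + 314678)*(-262361 - 70667) = (-5214 + 314678)*(-333028) = 309464*(-333028) = -103060176992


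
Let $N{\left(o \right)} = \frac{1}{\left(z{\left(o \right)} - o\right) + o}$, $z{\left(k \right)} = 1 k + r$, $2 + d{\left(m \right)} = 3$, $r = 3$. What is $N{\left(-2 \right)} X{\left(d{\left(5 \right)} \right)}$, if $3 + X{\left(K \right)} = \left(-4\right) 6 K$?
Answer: $-27$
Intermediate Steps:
$d{\left(m \right)} = 1$ ($d{\left(m \right)} = -2 + 3 = 1$)
$z{\left(k \right)} = 3 + k$ ($z{\left(k \right)} = 1 k + 3 = k + 3 = 3 + k$)
$X{\left(K \right)} = -3 - 24 K$ ($X{\left(K \right)} = -3 + \left(-4\right) 6 K = -3 - 24 K$)
$N{\left(o \right)} = \frac{1}{3 + o}$ ($N{\left(o \right)} = \frac{1}{\left(\left(3 + o\right) - o\right) + o} = \frac{1}{3 + o}$)
$N{\left(-2 \right)} X{\left(d{\left(5 \right)} \right)} = \frac{-3 - 24}{3 - 2} = \frac{-3 - 24}{1} = 1 \left(-27\right) = -27$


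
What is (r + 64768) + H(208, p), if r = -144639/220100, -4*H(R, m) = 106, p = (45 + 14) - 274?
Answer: 14249459511/220100 ≈ 64741.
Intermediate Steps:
p = -215 (p = 59 - 274 = -215)
H(R, m) = -53/2 (H(R, m) = -¼*106 = -53/2)
r = -144639/220100 (r = -144639*1/220100 = -144639/220100 ≈ -0.65715)
(r + 64768) + H(208, p) = (-144639/220100 + 64768) - 53/2 = 14255292161/220100 - 53/2 = 14249459511/220100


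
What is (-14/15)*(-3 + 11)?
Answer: -112/15 ≈ -7.4667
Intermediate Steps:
(-14/15)*(-3 + 11) = -14*1/15*8 = -14/15*8 = -112/15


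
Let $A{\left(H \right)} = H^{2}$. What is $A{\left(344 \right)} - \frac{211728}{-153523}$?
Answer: $\frac{18167509456}{153523} \approx 1.1834 \cdot 10^{5}$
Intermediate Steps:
$A{\left(344 \right)} - \frac{211728}{-153523} = 344^{2} - \frac{211728}{-153523} = 118336 - 211728 \left(- \frac{1}{153523}\right) = 118336 - - \frac{211728}{153523} = 118336 + \frac{211728}{153523} = \frac{18167509456}{153523}$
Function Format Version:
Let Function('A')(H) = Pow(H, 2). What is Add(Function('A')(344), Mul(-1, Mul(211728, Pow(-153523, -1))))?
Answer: Rational(18167509456, 153523) ≈ 1.1834e+5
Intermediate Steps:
Add(Function('A')(344), Mul(-1, Mul(211728, Pow(-153523, -1)))) = Add(Pow(344, 2), Mul(-1, Mul(211728, Pow(-153523, -1)))) = Add(118336, Mul(-1, Mul(211728, Rational(-1, 153523)))) = Add(118336, Mul(-1, Rational(-211728, 153523))) = Add(118336, Rational(211728, 153523)) = Rational(18167509456, 153523)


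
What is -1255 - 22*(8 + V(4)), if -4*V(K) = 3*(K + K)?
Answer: -1299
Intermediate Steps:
V(K) = -3*K/2 (V(K) = -3*(K + K)/4 = -3*2*K/4 = -3*K/2)
-1255 - 22*(8 + V(4)) = -1255 - 22*(8 - 3/2*4) = -1255 - 22*(8 - 6) = -1255 - 22*2 = -1255 - 1*44 = -1255 - 44 = -1299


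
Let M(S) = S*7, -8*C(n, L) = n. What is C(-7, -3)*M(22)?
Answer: 539/4 ≈ 134.75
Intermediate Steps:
C(n, L) = -n/8
M(S) = 7*S
C(-7, -3)*M(22) = (-1/8*(-7))*(7*22) = (7/8)*154 = 539/4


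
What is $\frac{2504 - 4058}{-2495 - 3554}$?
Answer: $\frac{1554}{6049} \approx 0.2569$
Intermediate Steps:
$\frac{2504 - 4058}{-2495 - 3554} = - \frac{1554}{-2495 - 3554} = - \frac{1554}{-6049} = \left(-1554\right) \left(- \frac{1}{6049}\right) = \frac{1554}{6049}$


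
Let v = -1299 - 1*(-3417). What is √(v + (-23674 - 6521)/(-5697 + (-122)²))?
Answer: √178483850877/9187 ≈ 45.986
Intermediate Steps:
v = 2118 (v = -1299 + 3417 = 2118)
√(v + (-23674 - 6521)/(-5697 + (-122)²)) = √(2118 + (-23674 - 6521)/(-5697 + (-122)²)) = √(2118 - 30195/(-5697 + 14884)) = √(2118 - 30195/9187) = √(19427871/9187) = √178483850877/9187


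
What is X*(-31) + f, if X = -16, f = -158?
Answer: 338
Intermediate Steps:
X*(-31) + f = -16*(-31) - 158 = 496 - 158 = 338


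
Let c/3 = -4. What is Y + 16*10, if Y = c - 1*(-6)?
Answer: 154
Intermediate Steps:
c = -12 (c = 3*(-4) = -12)
Y = -6 (Y = -12 - 1*(-6) = -12 + 6 = -6)
Y + 16*10 = -6 + 16*10 = -6 + 160 = 154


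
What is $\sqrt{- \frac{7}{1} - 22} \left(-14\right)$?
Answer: $- 14 i \sqrt{29} \approx - 75.392 i$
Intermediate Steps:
$\sqrt{- \frac{7}{1} - 22} \left(-14\right) = \sqrt{\left(-7\right) 1 - 22} \left(-14\right) = \sqrt{-7 - 22} \left(-14\right) = \sqrt{-29} \left(-14\right) = i \sqrt{29} \left(-14\right) = - 14 i \sqrt{29}$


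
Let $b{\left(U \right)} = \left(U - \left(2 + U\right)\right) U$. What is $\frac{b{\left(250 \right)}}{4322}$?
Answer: $- \frac{250}{2161} \approx -0.11569$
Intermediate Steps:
$b{\left(U \right)} = - 2 U$
$\frac{b{\left(250 \right)}}{4322} = \frac{\left(-2\right) 250}{4322} = \left(-500\right) \frac{1}{4322} = - \frac{250}{2161}$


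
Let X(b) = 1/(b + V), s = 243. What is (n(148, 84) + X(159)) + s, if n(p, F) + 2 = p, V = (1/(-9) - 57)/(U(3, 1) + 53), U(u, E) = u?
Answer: 15486731/39811 ≈ 389.01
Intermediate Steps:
V = -257/252 (V = (1/(-9) - 57)/(3 + 53) = (-1/9 - 57)/56 = -514/9*1/56 = -257/252 ≈ -1.0198)
n(p, F) = -2 + p
X(b) = 1/(-257/252 + b) (X(b) = 1/(b - 257/252) = 1/(-257/252 + b))
(n(148, 84) + X(159)) + s = ((-2 + 148) + 252/(-257 + 252*159)) + 243 = (146 + 252/(-257 + 40068)) + 243 = (146 + 252/39811) + 243 = 5812658/39811 + 243 = 15486731/39811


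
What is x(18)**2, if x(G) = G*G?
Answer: 104976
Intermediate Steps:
x(G) = G**2
x(18)**2 = (18**2)**2 = 324**2 = 104976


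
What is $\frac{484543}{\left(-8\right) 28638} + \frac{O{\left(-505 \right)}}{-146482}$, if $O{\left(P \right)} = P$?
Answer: $- \frac{35430565103}{16779806064} \approx -2.1115$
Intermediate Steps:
$\frac{484543}{\left(-8\right) 28638} + \frac{O{\left(-505 \right)}}{-146482} = \frac{484543}{\left(-8\right) 28638} - \frac{505}{-146482} = \frac{484543}{-229104} - - \frac{505}{146482} = 484543 \left(- \frac{1}{229104}\right) + \frac{505}{146482} = - \frac{484543}{229104} + \frac{505}{146482} = - \frac{35430565103}{16779806064}$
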